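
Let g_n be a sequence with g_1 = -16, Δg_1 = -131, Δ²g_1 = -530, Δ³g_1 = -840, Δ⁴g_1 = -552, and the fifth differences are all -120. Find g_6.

Build the table forward from the leading diagonal:
Δ⁵: -120  -120  -120  -120  -120  -120
Δ⁴: -552  -672  -792  -912  -1032  -1152
Δ³: -840  -1392  -2064  -2856  -3768  -4800
Δ²: -530  -1370  -2762  -4826  -7682  -11450
Δ: -131  -661  -2031  -4793  -9619  -17301
g: -16  -147  -808  -2839  -7632  -17251

-17251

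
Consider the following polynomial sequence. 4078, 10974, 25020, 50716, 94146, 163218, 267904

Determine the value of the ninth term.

Δ: 6896, 14046, 25696, 43430, 69072, 104686
Δ²: 7150, 11650, 17734, 25642, 35614
Δ³: 4500, 6084, 7908, 9972
Δ⁴: 1584, 1824, 2064
Δ⁵: 240, 240
Constant fifth difference = 240, so extend:
2064 + 240 = 2304;  9972 + 2304 = 12276;  35614 + 12276 = 47890;  104686 + 47890 = 152576;  267904 + 152576 = 420480
2304 + 240 = 2544;  12276 + 2544 = 14820;  47890 + 14820 = 62710;  152576 + 62710 = 215286;  420480 + 215286 = 635766

635766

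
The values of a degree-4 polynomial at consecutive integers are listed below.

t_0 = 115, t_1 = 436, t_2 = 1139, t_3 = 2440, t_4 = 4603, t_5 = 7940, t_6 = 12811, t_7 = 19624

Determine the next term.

28835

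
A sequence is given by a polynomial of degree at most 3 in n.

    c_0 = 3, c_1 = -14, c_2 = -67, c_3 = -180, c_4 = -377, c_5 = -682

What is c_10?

-4667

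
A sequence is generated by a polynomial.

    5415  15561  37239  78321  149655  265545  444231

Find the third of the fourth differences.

Δ: 10146, 21678, 41082, 71334, 115890, 178686
Δ²: 11532, 19404, 30252, 44556, 62796
Δ³: 7872, 10848, 14304, 18240
Δ⁴: 2976, 3456, 3936
Δ⁵: 480, 480

3936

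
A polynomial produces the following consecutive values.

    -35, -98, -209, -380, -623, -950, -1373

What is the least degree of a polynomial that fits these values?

3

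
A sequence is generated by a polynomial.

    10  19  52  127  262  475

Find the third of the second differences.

60

D1: 9, 33, 75, 135, 213
D2: 24, 42, 60, 78
D3: 18, 18, 18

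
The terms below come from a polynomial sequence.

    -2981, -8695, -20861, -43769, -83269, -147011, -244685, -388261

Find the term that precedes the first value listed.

-749

First differences: -5714  -12166  -22908  -39500  -63742  -97674  -143576
Second differences: -6452  -10742  -16592  -24242  -33932  -45902
Third differences: -4290  -5850  -7650  -9690  -11970
Fourth differences: -1560  -1800  -2040  -2280
Fifth differences: -240  -240  -240
The fifth differences are constant at -240.
Work back: -1560 + 240 = -1320;  -4290 + 1320 = -2970;  -6452 + 2970 = -3482;  -5714 + 3482 = -2232;  -2981 + 2232 = -749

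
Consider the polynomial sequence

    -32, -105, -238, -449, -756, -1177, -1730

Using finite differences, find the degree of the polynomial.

3

Δ: -73, -133, -211, -307, -421, -553
Δ²: -60, -78, -96, -114, -132
Δ³: -18, -18, -18, -18
The third differences are constant, so the polynomial has degree 3.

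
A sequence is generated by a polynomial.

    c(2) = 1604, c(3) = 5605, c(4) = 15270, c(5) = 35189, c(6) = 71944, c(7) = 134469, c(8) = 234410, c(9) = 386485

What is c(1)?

309

D1: 4001  9665  19919  36755  62525  99941  152075
D2: 5664  10254  16836  25770  37416  52134
D3: 4590  6582  8934  11646  14718
D4: 1992  2352  2712  3072
D5: 360  360  360
The fifth differences are constant at 360.
Work back: 1992 − 360 = 1632;  4590 − 1632 = 2958;  5664 − 2958 = 2706;  4001 − 2706 = 1295;  1604 − 1295 = 309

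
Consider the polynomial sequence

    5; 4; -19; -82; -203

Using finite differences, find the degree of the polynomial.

3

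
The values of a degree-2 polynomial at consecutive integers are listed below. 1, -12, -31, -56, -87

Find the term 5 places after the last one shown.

-332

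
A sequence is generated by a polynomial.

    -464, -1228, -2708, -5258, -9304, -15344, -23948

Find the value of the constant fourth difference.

D1: -764, -1480, -2550, -4046, -6040, -8604
D2: -716, -1070, -1496, -1994, -2564
D3: -354, -426, -498, -570
D4: -72, -72, -72

-72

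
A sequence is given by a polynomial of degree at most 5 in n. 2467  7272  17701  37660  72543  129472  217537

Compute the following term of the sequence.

348036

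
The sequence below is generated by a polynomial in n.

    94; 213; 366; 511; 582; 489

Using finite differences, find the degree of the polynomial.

D1: 119, 153, 145, 71, -93
D2: 34, -8, -74, -164
D3: -42, -66, -90
D4: -24, -24
The fourth differences are constant, so the polynomial has degree 4.

4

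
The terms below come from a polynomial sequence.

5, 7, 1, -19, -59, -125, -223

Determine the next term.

First differences: 2 , -6 , -20 , -40 , -66 , -98
Second differences: -8 , -14 , -20 , -26 , -32
Third differences: -6 , -6 , -6 , -6
Third differences constant at -6.
-32 − 6 = -38;  -98 − 38 = -136;  -223 − 136 = -359

-359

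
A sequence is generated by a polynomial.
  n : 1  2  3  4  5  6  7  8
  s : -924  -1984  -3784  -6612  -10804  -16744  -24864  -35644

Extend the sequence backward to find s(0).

D1: -1060, -1800, -2828, -4192, -5940, -8120, -10780
D2: -740, -1028, -1364, -1748, -2180, -2660
D3: -288, -336, -384, -432, -480
D4: -48, -48, -48, -48
The fourth differences are constant at -48.
Work back: -288 + 48 = -240;  -740 + 240 = -500;  -1060 + 500 = -560;  -924 + 560 = -364

-364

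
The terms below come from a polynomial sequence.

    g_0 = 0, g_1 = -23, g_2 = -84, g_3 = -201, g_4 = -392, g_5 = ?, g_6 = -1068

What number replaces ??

-675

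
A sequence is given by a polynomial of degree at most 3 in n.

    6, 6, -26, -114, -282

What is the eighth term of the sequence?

-1506

First differences: 0, -32, -88, -168
Second differences: -32, -56, -80
Third differences: -24, -24
Third differences constant at -24.
-80 − 24 = -104;  -168 − 104 = -272;  -282 − 272 = -554
-104 − 24 = -128;  -272 − 128 = -400;  -554 − 400 = -954
-128 − 24 = -152;  -400 − 152 = -552;  -954 − 552 = -1506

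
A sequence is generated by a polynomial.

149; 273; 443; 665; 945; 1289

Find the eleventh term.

4179

First differences: 124 , 170 , 222 , 280 , 344
Second differences: 46 , 52 , 58 , 64
Third differences: 6 , 6 , 6
Constant third difference = 6, so extend:
64 + 6 = 70;  344 + 70 = 414;  1289 + 414 = 1703
70 + 6 = 76;  414 + 76 = 490;  1703 + 490 = 2193
76 + 6 = 82;  490 + 82 = 572;  2193 + 572 = 2765
82 + 6 = 88;  572 + 88 = 660;  2765 + 660 = 3425
88 + 6 = 94;  660 + 94 = 754;  3425 + 754 = 4179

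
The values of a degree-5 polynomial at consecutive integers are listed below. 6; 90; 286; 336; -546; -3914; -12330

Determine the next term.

D1: 84, 196, 50, -882, -3368, -8416
D2: 112, -146, -932, -2486, -5048
D3: -258, -786, -1554, -2562
D4: -528, -768, -1008
D5: -240, -240
Constant fifth difference = -240, so extend:
-1008 − 240 = -1248;  -2562 − 1248 = -3810;  -5048 − 3810 = -8858;  -8416 − 8858 = -17274;  -12330 − 17274 = -29604

-29604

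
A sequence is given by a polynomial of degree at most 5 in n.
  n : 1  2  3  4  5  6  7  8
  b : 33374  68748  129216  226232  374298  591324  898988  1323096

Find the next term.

First differences: 35374 , 60468 , 97016 , 148066 , 217026 , 307664 , 424108
Second differences: 25094 , 36548 , 51050 , 68960 , 90638 , 116444
Third differences: 11454 , 14502 , 17910 , 21678 , 25806
Fourth differences: 3048 , 3408 , 3768 , 4128
Fifth differences: 360 , 360 , 360
The fifth differences are constant (360).
4128 + 360 = 4488;  25806 + 4488 = 30294;  116444 + 30294 = 146738;  424108 + 146738 = 570846;  1323096 + 570846 = 1893942

1893942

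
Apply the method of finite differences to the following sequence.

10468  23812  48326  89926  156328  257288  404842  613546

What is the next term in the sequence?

900716

13344, 24514, 41600, 66402, 100960, 147554, 208704
11170, 17086, 24802, 34558, 46594, 61150
5916, 7716, 9756, 12036, 14556
1800, 2040, 2280, 2520
240, 240, 240
The fifth differences are constant (240).
2520 + 240 = 2760;  14556 + 2760 = 17316;  61150 + 17316 = 78466;  208704 + 78466 = 287170;  613546 + 287170 = 900716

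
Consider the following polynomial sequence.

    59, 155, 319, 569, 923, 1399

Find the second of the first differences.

D1: 96, 164, 250, 354, 476
D2: 68, 86, 104, 122
D3: 18, 18, 18

164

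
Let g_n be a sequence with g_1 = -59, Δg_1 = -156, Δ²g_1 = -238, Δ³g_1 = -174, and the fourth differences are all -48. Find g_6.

-5199

Build the table forward from the leading diagonal:
Fourth differences: -48, -48, -48, -48, -48, -48
Third differences: -174, -222, -270, -318, -366, -414
Second differences: -238, -412, -634, -904, -1222, -1588
First differences: -156, -394, -806, -1440, -2344, -3566
g: -59, -215, -609, -1415, -2855, -5199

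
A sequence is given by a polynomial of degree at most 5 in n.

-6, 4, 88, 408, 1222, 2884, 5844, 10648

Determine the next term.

17938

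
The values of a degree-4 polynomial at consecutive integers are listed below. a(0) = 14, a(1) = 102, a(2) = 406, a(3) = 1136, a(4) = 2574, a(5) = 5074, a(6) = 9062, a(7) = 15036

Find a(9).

35294

First differences: 88, 304, 730, 1438, 2500, 3988, 5974
Second differences: 216, 426, 708, 1062, 1488, 1986
Third differences: 210, 282, 354, 426, 498
Fourth differences: 72, 72, 72, 72
Constant fourth difference = 72, so extend:
498 + 72 = 570;  1986 + 570 = 2556;  5974 + 2556 = 8530;  15036 + 8530 = 23566
570 + 72 = 642;  2556 + 642 = 3198;  8530 + 3198 = 11728;  23566 + 11728 = 35294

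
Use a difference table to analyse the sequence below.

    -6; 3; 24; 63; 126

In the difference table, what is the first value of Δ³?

D1: 9, 21, 39, 63
D2: 12, 18, 24
D3: 6, 6

6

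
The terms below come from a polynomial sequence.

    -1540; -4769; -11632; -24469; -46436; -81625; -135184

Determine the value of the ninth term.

-3229, -6863, -12837, -21967, -35189, -53559
-3634, -5974, -9130, -13222, -18370
-2340, -3156, -4092, -5148
-816, -936, -1056
-120, -120
Fifth differences constant at -120.
-1056 − 120 = -1176;  -5148 − 1176 = -6324;  -18370 − 6324 = -24694;  -53559 − 24694 = -78253;  -135184 − 78253 = -213437
-1176 − 120 = -1296;  -6324 − 1296 = -7620;  -24694 − 7620 = -32314;  -78253 − 32314 = -110567;  -213437 − 110567 = -324004

-324004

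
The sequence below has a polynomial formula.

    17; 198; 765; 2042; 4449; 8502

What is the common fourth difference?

First differences: 181, 567, 1277, 2407, 4053
Second differences: 386, 710, 1130, 1646
Third differences: 324, 420, 516
Fourth differences: 96, 96

96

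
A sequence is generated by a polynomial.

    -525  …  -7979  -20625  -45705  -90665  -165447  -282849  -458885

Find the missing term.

-2457

Using the last 7 terms:
-12646  -25080  -44960  -74782  -117402  -176036
-12434  -19880  -29822  -42620  -58634
-7446  -9942  -12798  -16014
-2496  -2856  -3216
-360  -360
Constant fifth difference = -360.
Extend backward: -2496 + 360 = -2136;  -7446 + 2136 = -5310;  -12434 + 5310 = -7124;  -12646 + 7124 = -5522;  -7979 + 5522 = -2457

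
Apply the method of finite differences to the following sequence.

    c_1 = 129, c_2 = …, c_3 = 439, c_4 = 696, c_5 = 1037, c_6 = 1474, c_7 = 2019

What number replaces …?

Using the last 5 terms:
D1: 257, 341, 437, 545
D2: 84, 96, 108
D3: 12, 12
Constant third difference = 12.
Extend backward: 84 − 12 = 72;  257 − 72 = 185;  439 − 185 = 254

254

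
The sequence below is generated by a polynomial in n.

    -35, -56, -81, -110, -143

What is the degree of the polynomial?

2

First differences: -21, -25, -29, -33
Second differences: -4, -4, -4
The second differences are constant, so the polynomial has degree 2.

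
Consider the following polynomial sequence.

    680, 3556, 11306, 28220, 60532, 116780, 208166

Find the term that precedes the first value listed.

First differences: 2876  7750  16914  32312  56248  91386
Second differences: 4874  9164  15398  23936  35138
Third differences: 4290  6234  8538  11202
Fourth differences: 1944  2304  2664
Fifth differences: 360  360
The fifth differences are constant at 360.
Work back: 1944 − 360 = 1584;  4290 − 1584 = 2706;  4874 − 2706 = 2168;  2876 − 2168 = 708;  680 − 708 = -28

-28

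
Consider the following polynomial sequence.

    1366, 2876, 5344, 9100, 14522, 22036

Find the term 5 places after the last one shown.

109256

D1: 1510, 2468, 3756, 5422, 7514
D2: 958, 1288, 1666, 2092
D3: 330, 378, 426
D4: 48, 48
The fourth differences are constant (48).
426 + 48 = 474;  2092 + 474 = 2566;  7514 + 2566 = 10080;  22036 + 10080 = 32116
474 + 48 = 522;  2566 + 522 = 3088;  10080 + 3088 = 13168;  32116 + 13168 = 45284
522 + 48 = 570;  3088 + 570 = 3658;  13168 + 3658 = 16826;  45284 + 16826 = 62110
570 + 48 = 618;  3658 + 618 = 4276;  16826 + 4276 = 21102;  62110 + 21102 = 83212
618 + 48 = 666;  4276 + 666 = 4942;  21102 + 4942 = 26044;  83212 + 26044 = 109256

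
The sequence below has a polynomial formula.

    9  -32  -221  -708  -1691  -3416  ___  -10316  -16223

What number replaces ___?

Using the first 6 terms:
Δ: -41  -189  -487  -983  -1725
Δ²: -148  -298  -496  -742
Δ³: -150  -198  -246
Δ⁴: -48  -48
Constant fourth difference = -48.
Extend forward: -246 − 48 = -294;  -742 − 294 = -1036;  -1725 − 1036 = -2761;  -3416 − 2761 = -6177

-6177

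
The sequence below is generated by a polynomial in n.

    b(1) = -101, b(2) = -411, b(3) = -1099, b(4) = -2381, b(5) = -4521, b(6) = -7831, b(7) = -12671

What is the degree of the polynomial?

4

-310, -688, -1282, -2140, -3310, -4840
-378, -594, -858, -1170, -1530
-216, -264, -312, -360
-48, -48, -48
The fourth differences are constant, so the polynomial has degree 4.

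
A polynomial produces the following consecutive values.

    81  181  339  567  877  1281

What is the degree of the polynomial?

D1: 100, 158, 228, 310, 404
D2: 58, 70, 82, 94
D3: 12, 12, 12
The third differences are constant, so the polynomial has degree 3.

3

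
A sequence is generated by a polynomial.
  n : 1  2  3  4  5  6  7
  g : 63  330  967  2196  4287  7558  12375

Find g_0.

-8

D1: 267  637  1229  2091  3271  4817
D2: 370  592  862  1180  1546
D3: 222  270  318  366
D4: 48  48  48
The fourth differences are constant at 48.
Work back: 222 − 48 = 174;  370 − 174 = 196;  267 − 196 = 71;  63 − 71 = -8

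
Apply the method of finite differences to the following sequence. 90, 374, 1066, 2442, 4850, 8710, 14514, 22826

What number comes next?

34282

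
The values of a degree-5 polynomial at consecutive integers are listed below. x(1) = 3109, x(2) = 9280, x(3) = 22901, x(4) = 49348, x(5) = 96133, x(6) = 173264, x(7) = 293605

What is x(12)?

6171 , 13621 , 26447 , 46785 , 77131 , 120341
7450 , 12826 , 20338 , 30346 , 43210
5376 , 7512 , 10008 , 12864
2136 , 2496 , 2856
360 , 360
Constant fifth difference = 360, so extend:
2856 + 360 = 3216;  12864 + 3216 = 16080;  43210 + 16080 = 59290;  120341 + 59290 = 179631;  293605 + 179631 = 473236
3216 + 360 = 3576;  16080 + 3576 = 19656;  59290 + 19656 = 78946;  179631 + 78946 = 258577;  473236 + 258577 = 731813
3576 + 360 = 3936;  19656 + 3936 = 23592;  78946 + 23592 = 102538;  258577 + 102538 = 361115;  731813 + 361115 = 1092928
3936 + 360 = 4296;  23592 + 4296 = 27888;  102538 + 27888 = 130426;  361115 + 130426 = 491541;  1092928 + 491541 = 1584469
4296 + 360 = 4656;  27888 + 4656 = 32544;  130426 + 32544 = 162970;  491541 + 162970 = 654511;  1584469 + 654511 = 2238980

2238980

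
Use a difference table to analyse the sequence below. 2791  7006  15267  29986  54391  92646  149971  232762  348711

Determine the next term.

D1: 4215  8261  14719  24405  38255  57325  82791  115949
D2: 4046  6458  9686  13850  19070  25466  33158
D3: 2412  3228  4164  5220  6396  7692
D4: 816  936  1056  1176  1296
D5: 120  120  120  120
Constant fifth difference = 120, so extend:
1296 + 120 = 1416;  7692 + 1416 = 9108;  33158 + 9108 = 42266;  115949 + 42266 = 158215;  348711 + 158215 = 506926

506926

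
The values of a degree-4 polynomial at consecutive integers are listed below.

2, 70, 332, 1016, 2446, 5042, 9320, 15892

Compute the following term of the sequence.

25466

D1: 68, 262, 684, 1430, 2596, 4278, 6572
D2: 194, 422, 746, 1166, 1682, 2294
D3: 228, 324, 420, 516, 612
D4: 96, 96, 96, 96
Fourth differences constant at 96.
612 + 96 = 708;  2294 + 708 = 3002;  6572 + 3002 = 9574;  15892 + 9574 = 25466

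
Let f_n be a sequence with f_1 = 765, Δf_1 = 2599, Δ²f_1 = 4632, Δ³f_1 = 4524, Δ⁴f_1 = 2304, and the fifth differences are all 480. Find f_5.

Build the table forward from the leading diagonal:
Δ⁵: 480, 480, 480, 480, 480
Δ⁴: 2304, 2784, 3264, 3744, 4224
Δ³: 4524, 6828, 9612, 12876, 16620
Δ²: 4632, 9156, 15984, 25596, 38472
Δ: 2599, 7231, 16387, 32371, 57967
f: 765, 3364, 10595, 26982, 59353

59353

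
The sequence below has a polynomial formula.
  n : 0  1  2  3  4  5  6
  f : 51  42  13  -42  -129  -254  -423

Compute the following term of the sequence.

-642

-9, -29, -55, -87, -125, -169
-20, -26, -32, -38, -44
-6, -6, -6, -6
Constant third difference = -6, so extend:
-44 − 6 = -50;  -169 − 50 = -219;  -423 − 219 = -642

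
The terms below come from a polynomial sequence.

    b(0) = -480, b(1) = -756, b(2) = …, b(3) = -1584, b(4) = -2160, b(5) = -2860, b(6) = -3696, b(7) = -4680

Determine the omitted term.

-1120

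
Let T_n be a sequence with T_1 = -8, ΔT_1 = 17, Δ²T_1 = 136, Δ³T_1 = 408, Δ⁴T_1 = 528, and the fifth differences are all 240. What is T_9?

77184

Build the table forward from the leading diagonal:
D5: 240, 240, 240, 240, 240, 240, 240, 240, 240
D4: 528, 768, 1008, 1248, 1488, 1728, 1968, 2208, 2448
D3: 408, 936, 1704, 2712, 3960, 5448, 7176, 9144, 11352
D2: 136, 544, 1480, 3184, 5896, 9856, 15304, 22480, 31624
D1: 17, 153, 697, 2177, 5361, 11257, 21113, 36417, 58897
T: -8, 9, 162, 859, 3036, 8397, 19654, 40767, 77184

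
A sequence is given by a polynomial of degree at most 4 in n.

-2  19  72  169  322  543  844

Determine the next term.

1237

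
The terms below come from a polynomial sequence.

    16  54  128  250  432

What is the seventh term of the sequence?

1024

38, 74, 122, 182
36, 48, 60
12, 12
Third differences constant at 12.
60 + 12 = 72;  182 + 72 = 254;  432 + 254 = 686
72 + 12 = 84;  254 + 84 = 338;  686 + 338 = 1024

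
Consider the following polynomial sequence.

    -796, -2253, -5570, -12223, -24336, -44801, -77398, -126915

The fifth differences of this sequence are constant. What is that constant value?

-120

First differences: -1457, -3317, -6653, -12113, -20465, -32597, -49517
Second differences: -1860, -3336, -5460, -8352, -12132, -16920
Third differences: -1476, -2124, -2892, -3780, -4788
Fourth differences: -648, -768, -888, -1008
Fifth differences: -120, -120, -120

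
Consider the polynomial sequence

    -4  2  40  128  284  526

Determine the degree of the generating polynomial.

3

Δ: 6, 38, 88, 156, 242
Δ²: 32, 50, 68, 86
Δ³: 18, 18, 18
The third differences are constant, so the polynomial has degree 3.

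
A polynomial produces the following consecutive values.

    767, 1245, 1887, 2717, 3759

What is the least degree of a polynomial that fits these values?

D1: 478, 642, 830, 1042
D2: 164, 188, 212
D3: 24, 24
The third differences are constant, so the polynomial has degree 3.

3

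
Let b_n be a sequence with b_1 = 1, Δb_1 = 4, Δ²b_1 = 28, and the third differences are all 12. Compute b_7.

Build the table forward from the leading diagonal:
D3: 12, 12, 12, 12, 12, 12, 12
D2: 28, 40, 52, 64, 76, 88, 100
D1: 4, 32, 72, 124, 188, 264, 352
b: 1, 5, 37, 109, 233, 421, 685

685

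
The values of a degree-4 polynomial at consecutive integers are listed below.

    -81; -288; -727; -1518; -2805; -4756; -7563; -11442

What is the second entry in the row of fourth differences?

-24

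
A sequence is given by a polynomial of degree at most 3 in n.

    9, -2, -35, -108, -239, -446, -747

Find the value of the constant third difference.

-18

Δ: -11, -33, -73, -131, -207, -301
Δ²: -22, -40, -58, -76, -94
Δ³: -18, -18, -18, -18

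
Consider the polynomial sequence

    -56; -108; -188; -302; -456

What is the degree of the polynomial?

3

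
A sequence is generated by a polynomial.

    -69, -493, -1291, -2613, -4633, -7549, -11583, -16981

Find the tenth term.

-32973

First differences: -424 , -798 , -1322 , -2020 , -2916 , -4034 , -5398
Second differences: -374 , -524 , -698 , -896 , -1118 , -1364
Third differences: -150 , -174 , -198 , -222 , -246
Fourth differences: -24 , -24 , -24 , -24
Fourth differences constant at -24.
-246 − 24 = -270;  -1364 − 270 = -1634;  -5398 − 1634 = -7032;  -16981 − 7032 = -24013
-270 − 24 = -294;  -1634 − 294 = -1928;  -7032 − 1928 = -8960;  -24013 − 8960 = -32973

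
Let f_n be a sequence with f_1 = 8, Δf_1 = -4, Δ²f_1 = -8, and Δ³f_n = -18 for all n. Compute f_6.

Build the table forward from the leading diagonal:
Third differences: -18  -18  -18  -18  -18  -18
Second differences: -8  -26  -44  -62  -80  -98
First differences: -4  -12  -38  -82  -144  -224
f: 8  4  -8  -46  -128  -272

-272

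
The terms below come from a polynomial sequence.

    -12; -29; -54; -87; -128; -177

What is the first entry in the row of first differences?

First differences: -17, -25, -33, -41, -49
Second differences: -8, -8, -8, -8

-17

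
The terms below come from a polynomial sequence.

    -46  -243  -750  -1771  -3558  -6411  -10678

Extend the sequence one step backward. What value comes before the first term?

-3

D1: -197, -507, -1021, -1787, -2853, -4267
D2: -310, -514, -766, -1066, -1414
D3: -204, -252, -300, -348
D4: -48, -48, -48
The fourth differences are constant at -48.
Work back: -204 + 48 = -156;  -310 + 156 = -154;  -197 + 154 = -43;  -46 + 43 = -3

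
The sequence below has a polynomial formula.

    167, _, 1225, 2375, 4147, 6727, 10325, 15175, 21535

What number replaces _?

535

Using the last 7 terms:
D1: 1150, 1772, 2580, 3598, 4850, 6360
D2: 622, 808, 1018, 1252, 1510
D3: 186, 210, 234, 258
D4: 24, 24, 24
Constant fourth difference = 24.
Extend backward: 186 − 24 = 162;  622 − 162 = 460;  1150 − 460 = 690;  1225 − 690 = 535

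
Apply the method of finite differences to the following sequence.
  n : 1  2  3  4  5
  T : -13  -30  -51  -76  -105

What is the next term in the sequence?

-138

First differences: -17  -21  -25  -29
Second differences: -4  -4  -4
Second differences constant at -4.
-29 − 4 = -33;  -105 − 33 = -138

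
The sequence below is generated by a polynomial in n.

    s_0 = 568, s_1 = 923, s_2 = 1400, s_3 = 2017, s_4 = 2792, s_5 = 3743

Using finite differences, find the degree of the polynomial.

355, 477, 617, 775, 951
122, 140, 158, 176
18, 18, 18
The third differences are constant, so the polynomial has degree 3.

3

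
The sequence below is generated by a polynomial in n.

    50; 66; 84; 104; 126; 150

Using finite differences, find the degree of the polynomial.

2

First differences: 16, 18, 20, 22, 24
Second differences: 2, 2, 2, 2
The second differences are constant, so the polynomial has degree 2.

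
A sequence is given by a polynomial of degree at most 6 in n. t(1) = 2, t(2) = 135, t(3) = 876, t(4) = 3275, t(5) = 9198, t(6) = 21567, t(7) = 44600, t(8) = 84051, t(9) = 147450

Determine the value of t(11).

386532

D1: 133, 741, 2399, 5923, 12369, 23033, 39451, 63399
D2: 608, 1658, 3524, 6446, 10664, 16418, 23948
D3: 1050, 1866, 2922, 4218, 5754, 7530
D4: 816, 1056, 1296, 1536, 1776
D5: 240, 240, 240, 240
Fifth differences constant at 240.
1776 + 240 = 2016;  7530 + 2016 = 9546;  23948 + 9546 = 33494;  63399 + 33494 = 96893;  147450 + 96893 = 244343
2016 + 240 = 2256;  9546 + 2256 = 11802;  33494 + 11802 = 45296;  96893 + 45296 = 142189;  244343 + 142189 = 386532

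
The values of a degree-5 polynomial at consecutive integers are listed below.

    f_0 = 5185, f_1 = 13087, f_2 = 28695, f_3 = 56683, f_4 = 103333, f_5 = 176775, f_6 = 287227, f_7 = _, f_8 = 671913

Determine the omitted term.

Using the first 7 terms:
D1: 7902  15608  27988  46650  73442  110452
D2: 7706  12380  18662  26792  37010
D3: 4674  6282  8130  10218
D4: 1608  1848  2088
D5: 240  240
Constant fifth difference = 240.
Extend forward: 2088 + 240 = 2328;  10218 + 2328 = 12546;  37010 + 12546 = 49556;  110452 + 49556 = 160008;  287227 + 160008 = 447235

447235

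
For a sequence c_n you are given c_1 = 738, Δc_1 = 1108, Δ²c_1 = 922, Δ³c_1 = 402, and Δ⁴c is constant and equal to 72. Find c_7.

30336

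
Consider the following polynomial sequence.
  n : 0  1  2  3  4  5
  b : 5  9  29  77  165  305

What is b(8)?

1157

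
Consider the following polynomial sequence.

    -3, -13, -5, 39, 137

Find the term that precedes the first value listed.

7

First differences: -10, 8, 44, 98
Second differences: 18, 36, 54
Third differences: 18, 18
The third differences are constant at 18.
Work back: 18 − 18 = 0;  -10 + 0 = -10;  -3 + 10 = 7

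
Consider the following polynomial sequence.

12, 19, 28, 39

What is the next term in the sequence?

First differences: 7, 9, 11
Second differences: 2, 2
The second differences are constant (2).
11 + 2 = 13;  39 + 13 = 52

52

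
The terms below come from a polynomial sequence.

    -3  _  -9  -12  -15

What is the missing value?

-6

Using the last 3 terms:
D1: -3  -3
Constant first difference = -3.
Extend backward: -9 + 3 = -6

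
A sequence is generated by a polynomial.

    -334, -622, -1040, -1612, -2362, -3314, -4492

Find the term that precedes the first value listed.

D1: -288, -418, -572, -750, -952, -1178
D2: -130, -154, -178, -202, -226
D3: -24, -24, -24, -24
The third differences are constant at -24.
Work back: -130 + 24 = -106;  -288 + 106 = -182;  -334 + 182 = -152

-152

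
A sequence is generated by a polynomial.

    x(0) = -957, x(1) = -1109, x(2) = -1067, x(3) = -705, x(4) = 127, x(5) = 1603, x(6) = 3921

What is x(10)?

26413

Δ: -152, 42, 362, 832, 1476, 2318
Δ²: 194, 320, 470, 644, 842
Δ³: 126, 150, 174, 198
Δ⁴: 24, 24, 24
The fourth differences are constant (24).
198 + 24 = 222;  842 + 222 = 1064;  2318 + 1064 = 3382;  3921 + 3382 = 7303
222 + 24 = 246;  1064 + 246 = 1310;  3382 + 1310 = 4692;  7303 + 4692 = 11995
246 + 24 = 270;  1310 + 270 = 1580;  4692 + 1580 = 6272;  11995 + 6272 = 18267
270 + 24 = 294;  1580 + 294 = 1874;  6272 + 1874 = 8146;  18267 + 8146 = 26413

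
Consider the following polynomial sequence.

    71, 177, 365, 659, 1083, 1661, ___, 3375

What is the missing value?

2417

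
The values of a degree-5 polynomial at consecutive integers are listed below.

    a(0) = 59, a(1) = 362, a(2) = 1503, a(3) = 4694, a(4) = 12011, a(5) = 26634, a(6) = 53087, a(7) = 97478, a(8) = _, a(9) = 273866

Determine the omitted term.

167739

Using the first 8 terms:
D1: 303, 1141, 3191, 7317, 14623, 26453, 44391
D2: 838, 2050, 4126, 7306, 11830, 17938
D3: 1212, 2076, 3180, 4524, 6108
D4: 864, 1104, 1344, 1584
D5: 240, 240, 240
Constant fifth difference = 240.
Extend forward: 1584 + 240 = 1824;  6108 + 1824 = 7932;  17938 + 7932 = 25870;  44391 + 25870 = 70261;  97478 + 70261 = 167739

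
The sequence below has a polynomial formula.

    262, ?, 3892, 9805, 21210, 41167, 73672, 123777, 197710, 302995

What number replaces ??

1227

Using the last 8 terms:
5913  11405  19957  32505  50105  73933  105285
5492  8552  12548  17600  23828  31352
3060  3996  5052  6228  7524
936  1056  1176  1296
120  120  120
Constant fifth difference = 120.
Extend backward: 936 − 120 = 816;  3060 − 816 = 2244;  5492 − 2244 = 3248;  5913 − 3248 = 2665;  3892 − 2665 = 1227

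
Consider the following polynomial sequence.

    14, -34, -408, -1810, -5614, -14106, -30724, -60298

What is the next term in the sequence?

-109290

D1: -48, -374, -1402, -3804, -8492, -16618, -29574
D2: -326, -1028, -2402, -4688, -8126, -12956
D3: -702, -1374, -2286, -3438, -4830
D4: -672, -912, -1152, -1392
D5: -240, -240, -240
Fifth differences constant at -240.
-1392 − 240 = -1632;  -4830 − 1632 = -6462;  -12956 − 6462 = -19418;  -29574 − 19418 = -48992;  -60298 − 48992 = -109290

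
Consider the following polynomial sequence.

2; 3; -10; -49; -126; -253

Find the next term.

Δ: 1, -13, -39, -77, -127
Δ²: -14, -26, -38, -50
Δ³: -12, -12, -12
Third differences constant at -12.
-50 − 12 = -62;  -127 − 62 = -189;  -253 − 189 = -442

-442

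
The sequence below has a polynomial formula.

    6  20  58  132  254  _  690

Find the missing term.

436

Using the first 5 terms:
Δ: 14, 38, 74, 122
Δ²: 24, 36, 48
Δ³: 12, 12
Constant third difference = 12.
Extend forward: 48 + 12 = 60;  122 + 60 = 182;  254 + 182 = 436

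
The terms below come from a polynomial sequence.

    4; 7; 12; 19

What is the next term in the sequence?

3, 5, 7
2, 2
The second differences are constant (2).
7 + 2 = 9;  19 + 9 = 28

28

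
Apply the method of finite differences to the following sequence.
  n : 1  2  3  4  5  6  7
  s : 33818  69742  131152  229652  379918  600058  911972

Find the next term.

First differences: 35924 , 61410 , 98500 , 150266 , 220140 , 311914
Second differences: 25486 , 37090 , 51766 , 69874 , 91774
Third differences: 11604 , 14676 , 18108 , 21900
Fourth differences: 3072 , 3432 , 3792
Fifth differences: 360 , 360
Fifth differences constant at 360.
3792 + 360 = 4152;  21900 + 4152 = 26052;  91774 + 26052 = 117826;  311914 + 117826 = 429740;  911972 + 429740 = 1341712

1341712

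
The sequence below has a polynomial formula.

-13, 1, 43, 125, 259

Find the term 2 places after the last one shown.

First differences: 14 , 42 , 82 , 134
Second differences: 28 , 40 , 52
Third differences: 12 , 12
Third differences constant at 12.
52 + 12 = 64;  134 + 64 = 198;  259 + 198 = 457
64 + 12 = 76;  198 + 76 = 274;  457 + 274 = 731

731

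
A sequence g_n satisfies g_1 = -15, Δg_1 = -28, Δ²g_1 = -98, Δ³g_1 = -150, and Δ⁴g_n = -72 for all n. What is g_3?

-169

Build the table forward from the leading diagonal:
D4: -72, -72, -72
D3: -150, -222, -294
D2: -98, -248, -470
D1: -28, -126, -374
g: -15, -43, -169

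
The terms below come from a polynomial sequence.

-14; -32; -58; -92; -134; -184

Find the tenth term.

-18, -26, -34, -42, -50
-8, -8, -8, -8
Constant second difference = -8, so extend:
-50 − 8 = -58;  -184 − 58 = -242
-58 − 8 = -66;  -242 − 66 = -308
-66 − 8 = -74;  -308 − 74 = -382
-74 − 8 = -82;  -382 − 82 = -464

-464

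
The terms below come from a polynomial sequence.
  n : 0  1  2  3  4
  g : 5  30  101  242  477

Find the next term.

D1: 25, 71, 141, 235
D2: 46, 70, 94
D3: 24, 24
Third differences constant at 24.
94 + 24 = 118;  235 + 118 = 353;  477 + 353 = 830

830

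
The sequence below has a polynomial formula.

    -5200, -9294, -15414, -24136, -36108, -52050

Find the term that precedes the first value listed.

Δ: -4094  -6120  -8722  -11972  -15942
Δ²: -2026  -2602  -3250  -3970
Δ³: -576  -648  -720
Δ⁴: -72  -72
The fourth differences are constant at -72.
Work back: -576 + 72 = -504;  -2026 + 504 = -1522;  -4094 + 1522 = -2572;  -5200 + 2572 = -2628

-2628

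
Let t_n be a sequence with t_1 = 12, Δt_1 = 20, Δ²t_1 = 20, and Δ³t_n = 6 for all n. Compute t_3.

Build the table forward from the leading diagonal:
Δ³: 6, 6, 6
Δ²: 20, 26, 32
Δ: 20, 40, 66
t: 12, 32, 72

72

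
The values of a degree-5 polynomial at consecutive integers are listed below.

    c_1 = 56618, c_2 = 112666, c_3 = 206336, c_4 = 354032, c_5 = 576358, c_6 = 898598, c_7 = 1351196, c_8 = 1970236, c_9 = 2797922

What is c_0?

Δ: 56048, 93670, 147696, 222326, 322240, 452598, 619040, 827686
Δ²: 37622, 54026, 74630, 99914, 130358, 166442, 208646
Δ³: 16404, 20604, 25284, 30444, 36084, 42204
Δ⁴: 4200, 4680, 5160, 5640, 6120
Δ⁵: 480, 480, 480, 480
The fifth differences are constant at 480.
Work back: 4200 − 480 = 3720;  16404 − 3720 = 12684;  37622 − 12684 = 24938;  56048 − 24938 = 31110;  56618 − 31110 = 25508

25508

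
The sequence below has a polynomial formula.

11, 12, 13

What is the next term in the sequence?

14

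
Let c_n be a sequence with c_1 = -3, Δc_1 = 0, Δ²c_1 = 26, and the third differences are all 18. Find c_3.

Build the table forward from the leading diagonal:
Δ³: 18  18  18
Δ²: 26  44  62
Δ: 0  26  70
c: -3  -3  23

23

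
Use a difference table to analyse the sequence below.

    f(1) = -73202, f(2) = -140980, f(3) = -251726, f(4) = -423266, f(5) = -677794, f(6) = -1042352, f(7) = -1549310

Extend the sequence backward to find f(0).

-34454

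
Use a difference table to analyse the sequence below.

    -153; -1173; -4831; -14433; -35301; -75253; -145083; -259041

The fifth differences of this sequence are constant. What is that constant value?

-480

Δ: -1020, -3658, -9602, -20868, -39952, -69830, -113958
Δ²: -2638, -5944, -11266, -19084, -29878, -44128
Δ³: -3306, -5322, -7818, -10794, -14250
Δ⁴: -2016, -2496, -2976, -3456
Δ⁵: -480, -480, -480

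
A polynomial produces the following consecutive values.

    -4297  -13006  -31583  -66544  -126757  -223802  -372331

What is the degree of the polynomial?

D1: -8709, -18577, -34961, -60213, -97045, -148529
D2: -9868, -16384, -25252, -36832, -51484
D3: -6516, -8868, -11580, -14652
D4: -2352, -2712, -3072
D5: -360, -360
The fifth differences are constant, so the polynomial has degree 5.

5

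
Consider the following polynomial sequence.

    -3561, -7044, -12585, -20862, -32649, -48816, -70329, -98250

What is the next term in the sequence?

First differences: -3483, -5541, -8277, -11787, -16167, -21513, -27921
Second differences: -2058, -2736, -3510, -4380, -5346, -6408
Third differences: -678, -774, -870, -966, -1062
Fourth differences: -96, -96, -96, -96
Fourth differences constant at -96.
-1062 − 96 = -1158;  -6408 − 1158 = -7566;  -27921 − 7566 = -35487;  -98250 − 35487 = -133737

-133737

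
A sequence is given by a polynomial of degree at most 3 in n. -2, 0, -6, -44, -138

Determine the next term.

-312

D1: 2, -6, -38, -94
D2: -8, -32, -56
D3: -24, -24
Constant third difference = -24, so extend:
-56 − 24 = -80;  -94 − 80 = -174;  -138 − 174 = -312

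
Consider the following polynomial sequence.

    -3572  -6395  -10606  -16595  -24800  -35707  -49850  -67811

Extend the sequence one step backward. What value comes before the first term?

-1795

-2823  -4211  -5989  -8205  -10907  -14143  -17961
-1388  -1778  -2216  -2702  -3236  -3818
-390  -438  -486  -534  -582
-48  -48  -48  -48
The fourth differences are constant at -48.
Work back: -390 + 48 = -342;  -1388 + 342 = -1046;  -2823 + 1046 = -1777;  -3572 + 1777 = -1795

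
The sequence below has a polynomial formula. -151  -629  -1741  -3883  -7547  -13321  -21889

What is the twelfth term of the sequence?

Δ: -478, -1112, -2142, -3664, -5774, -8568
Δ²: -634, -1030, -1522, -2110, -2794
Δ³: -396, -492, -588, -684
Δ⁴: -96, -96, -96
Constant fourth difference = -96, so extend:
-684 − 96 = -780;  -2794 − 780 = -3574;  -8568 − 3574 = -12142;  -21889 − 12142 = -34031
-780 − 96 = -876;  -3574 − 876 = -4450;  -12142 − 4450 = -16592;  -34031 − 16592 = -50623
-876 − 96 = -972;  -4450 − 972 = -5422;  -16592 − 5422 = -22014;  -50623 − 22014 = -72637
-972 − 96 = -1068;  -5422 − 1068 = -6490;  -22014 − 6490 = -28504;  -72637 − 28504 = -101141
-1068 − 96 = -1164;  -6490 − 1164 = -7654;  -28504 − 7654 = -36158;  -101141 − 36158 = -137299

-137299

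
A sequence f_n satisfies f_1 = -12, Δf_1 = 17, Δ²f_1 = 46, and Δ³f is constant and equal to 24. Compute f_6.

773

Build the table forward from the leading diagonal:
D3: 24  24  24  24  24  24
D2: 46  70  94  118  142  166
D1: 17  63  133  227  345  487
f: -12  5  68  201  428  773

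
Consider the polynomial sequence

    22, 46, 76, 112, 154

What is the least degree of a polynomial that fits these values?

D1: 24, 30, 36, 42
D2: 6, 6, 6
The second differences are constant, so the polynomial has degree 2.

2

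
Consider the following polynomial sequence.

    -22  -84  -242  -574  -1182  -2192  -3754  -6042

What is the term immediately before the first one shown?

First differences: -62  -158  -332  -608  -1010  -1562  -2288
Second differences: -96  -174  -276  -402  -552  -726
Third differences: -78  -102  -126  -150  -174
Fourth differences: -24  -24  -24  -24
The fourth differences are constant at -24.
Work back: -78 + 24 = -54;  -96 + 54 = -42;  -62 + 42 = -20;  -22 + 20 = -2

-2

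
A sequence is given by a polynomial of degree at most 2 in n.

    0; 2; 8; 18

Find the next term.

D1: 2  6  10
D2: 4  4
Constant second difference = 4, so extend:
10 + 4 = 14;  18 + 14 = 32

32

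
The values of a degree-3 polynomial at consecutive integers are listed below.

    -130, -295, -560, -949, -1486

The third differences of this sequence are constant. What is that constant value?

-24

First differences: -165, -265, -389, -537
Second differences: -100, -124, -148
Third differences: -24, -24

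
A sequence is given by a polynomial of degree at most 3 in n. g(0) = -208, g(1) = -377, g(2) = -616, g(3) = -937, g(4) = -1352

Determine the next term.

-1873

Δ: -169, -239, -321, -415
Δ²: -70, -82, -94
Δ³: -12, -12
Constant third difference = -12, so extend:
-94 − 12 = -106;  -415 − 106 = -521;  -1352 − 521 = -1873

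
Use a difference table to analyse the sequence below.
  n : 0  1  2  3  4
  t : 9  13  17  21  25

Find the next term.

D1: 4, 4, 4, 4
The first differences are constant (4).
25 + 4 = 29

29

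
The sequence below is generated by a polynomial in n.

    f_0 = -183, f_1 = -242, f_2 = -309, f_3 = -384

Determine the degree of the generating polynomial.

2

Δ: -59, -67, -75
Δ²: -8, -8
The second differences are constant, so the polynomial has degree 2.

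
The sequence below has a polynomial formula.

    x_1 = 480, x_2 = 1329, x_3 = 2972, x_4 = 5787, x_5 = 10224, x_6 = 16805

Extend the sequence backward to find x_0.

849, 1643, 2815, 4437, 6581
794, 1172, 1622, 2144
378, 450, 522
72, 72
The fourth differences are constant at 72.
Work back: 378 − 72 = 306;  794 − 306 = 488;  849 − 488 = 361;  480 − 361 = 119

119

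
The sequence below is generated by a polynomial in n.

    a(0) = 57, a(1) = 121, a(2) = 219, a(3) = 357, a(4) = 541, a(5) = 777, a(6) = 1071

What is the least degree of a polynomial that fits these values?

3

D1: 64, 98, 138, 184, 236, 294
D2: 34, 40, 46, 52, 58
D3: 6, 6, 6, 6
The third differences are constant, so the polynomial has degree 3.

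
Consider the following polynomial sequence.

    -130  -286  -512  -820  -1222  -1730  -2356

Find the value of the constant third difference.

-12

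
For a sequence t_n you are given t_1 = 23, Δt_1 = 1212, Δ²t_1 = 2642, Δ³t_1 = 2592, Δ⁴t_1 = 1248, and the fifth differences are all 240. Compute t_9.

Build the table forward from the leading diagonal:
Δ⁵: 240, 240, 240, 240, 240, 240, 240, 240, 240
Δ⁴: 1248, 1488, 1728, 1968, 2208, 2448, 2688, 2928, 3168
Δ³: 2592, 3840, 5328, 7056, 9024, 11232, 13680, 16368, 19296
Δ²: 2642, 5234, 9074, 14402, 21458, 30482, 41714, 55394, 71762
Δ: 1212, 3854, 9088, 18162, 32564, 54022, 84504, 126218, 181612
t: 23, 1235, 5089, 14177, 32339, 64903, 118925, 203429, 329647

329647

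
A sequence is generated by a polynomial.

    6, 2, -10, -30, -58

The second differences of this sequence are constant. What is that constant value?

-8

D1: -4, -12, -20, -28
D2: -8, -8, -8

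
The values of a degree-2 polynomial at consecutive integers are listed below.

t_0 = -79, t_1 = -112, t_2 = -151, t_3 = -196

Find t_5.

-304

Δ: -33, -39, -45
Δ²: -6, -6
Second differences constant at -6.
-45 − 6 = -51;  -196 − 51 = -247
-51 − 6 = -57;  -247 − 57 = -304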